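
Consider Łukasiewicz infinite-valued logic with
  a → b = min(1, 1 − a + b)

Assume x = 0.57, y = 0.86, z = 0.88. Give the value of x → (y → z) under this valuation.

1.00

y → z = min(1, 1 − 0.86 + 0.88) = min(1, 1.02) = 1.00
x → (y → z) = min(1, 1 − 0.57 + 1.00) = min(1, 1.43) = 1.00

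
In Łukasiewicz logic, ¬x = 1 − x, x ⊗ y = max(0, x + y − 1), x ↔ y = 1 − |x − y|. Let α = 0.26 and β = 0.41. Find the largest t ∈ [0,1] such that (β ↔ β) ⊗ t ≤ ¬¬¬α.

0.74

β ↔ β = 1 − |0.41 − 0.41| = 1 − 0.00 = 1.00
So the left factor is β ↔ β = 1.00.
¬α = 1 − 0.26 = 0.74
¬¬α = 1 − 0.74 = 0.26
¬¬¬α = 1 − 0.26 = 0.74
So the right-hand bound is ¬¬¬α = 0.74.
The residuum of the Łukasiewicz t-norm gives the supremum: min(1, 1 − 1.00 + 0.74).
1 − 1.00 + 0.74 = 0.74, so t = min(1, 0.74) = 0.74.
Check: 1.00 ⊗ 0.74 = max(0, 0.74) = 0.74 ≤ 0.74.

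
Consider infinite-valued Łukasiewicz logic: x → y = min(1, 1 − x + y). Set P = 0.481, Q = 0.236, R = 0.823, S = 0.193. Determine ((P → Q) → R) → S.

P → Q = min(1, 1 − 0.481 + 0.236) = min(1, 0.755) = 0.755
(P → Q) → R = min(1, 1 − 0.755 + 0.823) = min(1, 1.068) = 1.000
((P → Q) → R) → S = min(1, 1 − 1.000 + 0.193) = min(1, 0.193) = 0.193

0.193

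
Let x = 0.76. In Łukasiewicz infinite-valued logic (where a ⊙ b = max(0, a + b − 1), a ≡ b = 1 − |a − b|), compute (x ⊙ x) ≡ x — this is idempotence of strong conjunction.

x ⊙ x = max(0, 0.76 + 0.76 − 1) = max(0, 0.52) = 0.52
(x ⊙ x) ≡ x = 1 − |0.52 − 0.76| = 1 − 0.24 = 0.76
(The value 0.76 < 1 shows this instance is not satisfied; fails in Ł∞ since a ⊗ a = max(0, 2a−1) ≠ a in general.)

0.76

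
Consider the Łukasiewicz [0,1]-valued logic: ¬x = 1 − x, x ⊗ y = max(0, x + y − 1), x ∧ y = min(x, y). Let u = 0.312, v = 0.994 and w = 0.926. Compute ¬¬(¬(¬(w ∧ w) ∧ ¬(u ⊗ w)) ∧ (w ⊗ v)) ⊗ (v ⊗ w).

w ∧ w = min(0.926, 0.926) = 0.926
¬(w ∧ w) = 1 − 0.926 = 0.074
u ⊗ w = max(0, 0.312 + 0.926 − 1) = max(0, 0.238) = 0.238
¬(u ⊗ w) = 1 − 0.238 = 0.762
¬(w ∧ w) ∧ ¬(u ⊗ w) = min(0.074, 0.762) = 0.074
¬(¬(w ∧ w) ∧ ¬(u ⊗ w)) = 1 − 0.074 = 0.926
w ⊗ v = max(0, 0.926 + 0.994 − 1) = max(0, 0.920) = 0.920
¬(¬(w ∧ w) ∧ ¬(u ⊗ w)) ∧ (w ⊗ v) = min(0.926, 0.920) = 0.920
¬(¬(¬(w ∧ w) ∧ ¬(u ⊗ w)) ∧ (w ⊗ v)) = 1 − 0.920 = 0.080
¬¬(¬(¬(w ∧ w) ∧ ¬(u ⊗ w)) ∧ (w ⊗ v)) = 1 − 0.080 = 0.920
v ⊗ w = max(0, 0.994 + 0.926 − 1) = max(0, 0.920) = 0.920
¬¬(¬(¬(w ∧ w) ∧ ¬(u ⊗ w)) ∧ (w ⊗ v)) ⊗ (v ⊗ w) = max(0, 0.920 + 0.920 − 1) = max(0, 0.840) = 0.840

0.840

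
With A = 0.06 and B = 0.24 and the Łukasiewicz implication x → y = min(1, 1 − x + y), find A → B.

1.00

A → B = min(1, 1 − 0.06 + 0.24) = min(1, 1.18) = 1.00
For comparison, the Gödel implication (1 if x ≤ y else y) would give 1.00.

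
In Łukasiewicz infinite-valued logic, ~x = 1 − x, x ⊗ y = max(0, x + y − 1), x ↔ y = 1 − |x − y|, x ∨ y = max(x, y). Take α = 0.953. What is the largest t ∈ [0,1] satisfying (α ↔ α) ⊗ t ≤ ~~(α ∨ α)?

α ↔ α = 1 − |0.953 − 0.953| = 1 − 0.000 = 1.000
So the left factor is α ↔ α = 1.000.
α ∨ α = max(0.953, 0.953) = 0.953
~(α ∨ α) = 1 − 0.953 = 0.047
~~(α ∨ α) = 1 − 0.047 = 0.953
So the right-hand bound is ~~(α ∨ α) = 0.953.
The residuum of the Łukasiewicz t-norm gives the supremum: min(1, 1 − 1.000 + 0.953).
1 − 1.000 + 0.953 = 0.953, so t = min(1, 0.953) = 0.953.
Check: 1.000 ⊗ 0.953 = max(0, 0.953) = 0.953 ≤ 0.953.

0.953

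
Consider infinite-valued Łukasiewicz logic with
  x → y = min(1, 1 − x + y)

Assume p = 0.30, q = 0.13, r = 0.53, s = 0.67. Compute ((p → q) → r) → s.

p → q = min(1, 1 − 0.30 + 0.13) = min(1, 0.83) = 0.83
(p → q) → r = min(1, 1 − 0.83 + 0.53) = min(1, 0.70) = 0.70
((p → q) → r) → s = min(1, 1 − 0.70 + 0.67) = min(1, 0.97) = 0.97

0.97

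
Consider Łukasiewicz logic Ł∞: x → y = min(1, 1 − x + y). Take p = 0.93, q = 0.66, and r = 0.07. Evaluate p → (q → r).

q → r = min(1, 1 − 0.66 + 0.07) = min(1, 0.41) = 0.41
p → (q → r) = min(1, 1 − 0.93 + 0.41) = min(1, 0.48) = 0.48

0.48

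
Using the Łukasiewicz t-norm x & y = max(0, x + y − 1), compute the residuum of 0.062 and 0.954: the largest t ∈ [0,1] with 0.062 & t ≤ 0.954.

The residuum of the Łukasiewicz t-norm gives the supremum: min(1, 1 − 0.062 + 0.954).
1 − 0.062 + 0.954 = 1.892, so t = min(1, 1.892) = 1.000.
Check: 0.062 & 1.000 = max(0, 0.062) = 0.062 ≤ 0.954.

1.000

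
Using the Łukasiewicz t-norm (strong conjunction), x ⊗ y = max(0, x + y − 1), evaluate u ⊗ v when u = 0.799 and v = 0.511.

u ⊗ v = max(0, 0.799 + 0.511 − 1) = max(0, 0.310) = 0.310
For comparison, the Gödel (minimum) t-norm min(x, y) would give 0.511.

0.310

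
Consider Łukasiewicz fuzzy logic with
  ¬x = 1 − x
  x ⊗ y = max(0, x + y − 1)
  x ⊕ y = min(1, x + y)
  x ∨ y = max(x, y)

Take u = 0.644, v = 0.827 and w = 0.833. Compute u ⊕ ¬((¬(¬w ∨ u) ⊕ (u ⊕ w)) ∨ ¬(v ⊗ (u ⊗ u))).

0.644

¬w = 1 − 0.833 = 0.167
¬w ∨ u = max(0.167, 0.644) = 0.644
¬(¬w ∨ u) = 1 − 0.644 = 0.356
u ⊕ w = min(1, 0.644 + 0.833) = min(1, 1.477) = 1.000
¬(¬w ∨ u) ⊕ (u ⊕ w) = min(1, 0.356 + 1.000) = min(1, 1.356) = 1.000
u ⊗ u = max(0, 0.644 + 0.644 − 1) = max(0, 0.288) = 0.288
v ⊗ (u ⊗ u) = max(0, 0.827 + 0.288 − 1) = max(0, 0.115) = 0.115
¬(v ⊗ (u ⊗ u)) = 1 − 0.115 = 0.885
(¬(¬w ∨ u) ⊕ (u ⊕ w)) ∨ ¬(v ⊗ (u ⊗ u)) = max(1.000, 0.885) = 1.000
¬((¬(¬w ∨ u) ⊕ (u ⊕ w)) ∨ ¬(v ⊗ (u ⊗ u))) = 1 − 1.000 = 0.000
u ⊕ ¬((¬(¬w ∨ u) ⊕ (u ⊕ w)) ∨ ¬(v ⊗ (u ⊗ u))) = min(1, 0.644 + 0.000) = min(1, 0.644) = 0.644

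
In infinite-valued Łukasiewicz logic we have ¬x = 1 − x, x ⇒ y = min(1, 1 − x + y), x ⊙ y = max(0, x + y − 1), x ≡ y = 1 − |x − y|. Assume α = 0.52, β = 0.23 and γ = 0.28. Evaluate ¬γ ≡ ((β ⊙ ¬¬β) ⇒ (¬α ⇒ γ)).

¬γ = 1 − 0.28 = 0.72
¬β = 1 − 0.23 = 0.77
¬¬β = 1 − 0.77 = 0.23
β ⊙ ¬¬β = max(0, 0.23 + 0.23 − 1) = max(0, -0.54) = 0.00
¬α = 1 − 0.52 = 0.48
¬α ⇒ γ = min(1, 1 − 0.48 + 0.28) = min(1, 0.80) = 0.80
(β ⊙ ¬¬β) ⇒ (¬α ⇒ γ) = min(1, 1 − 0.00 + 0.80) = min(1, 1.80) = 1.00
¬γ ≡ ((β ⊙ ¬¬β) ⇒ (¬α ⇒ γ)) = 1 − |0.72 − 1.00| = 1 − 0.28 = 0.72

0.72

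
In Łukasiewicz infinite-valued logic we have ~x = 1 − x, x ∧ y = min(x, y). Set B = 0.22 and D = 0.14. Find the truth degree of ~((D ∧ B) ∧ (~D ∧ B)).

0.86

D ∧ B = min(0.14, 0.22) = 0.14
~D = 1 − 0.14 = 0.86
~D ∧ B = min(0.86, 0.22) = 0.22
(D ∧ B) ∧ (~D ∧ B) = min(0.14, 0.22) = 0.14
~((D ∧ B) ∧ (~D ∧ B)) = 1 − 0.14 = 0.86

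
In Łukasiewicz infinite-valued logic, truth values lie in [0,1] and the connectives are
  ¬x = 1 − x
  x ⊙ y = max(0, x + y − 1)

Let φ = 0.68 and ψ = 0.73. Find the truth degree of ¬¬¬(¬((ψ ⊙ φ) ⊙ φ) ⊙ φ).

0.41

ψ ⊙ φ = max(0, 0.73 + 0.68 − 1) = max(0, 0.41) = 0.41
(ψ ⊙ φ) ⊙ φ = max(0, 0.41 + 0.68 − 1) = max(0, 0.09) = 0.09
¬((ψ ⊙ φ) ⊙ φ) = 1 − 0.09 = 0.91
¬((ψ ⊙ φ) ⊙ φ) ⊙ φ = max(0, 0.91 + 0.68 − 1) = max(0, 0.59) = 0.59
¬(¬((ψ ⊙ φ) ⊙ φ) ⊙ φ) = 1 − 0.59 = 0.41
¬¬(¬((ψ ⊙ φ) ⊙ φ) ⊙ φ) = 1 − 0.41 = 0.59
¬¬¬(¬((ψ ⊙ φ) ⊙ φ) ⊙ φ) = 1 − 0.59 = 0.41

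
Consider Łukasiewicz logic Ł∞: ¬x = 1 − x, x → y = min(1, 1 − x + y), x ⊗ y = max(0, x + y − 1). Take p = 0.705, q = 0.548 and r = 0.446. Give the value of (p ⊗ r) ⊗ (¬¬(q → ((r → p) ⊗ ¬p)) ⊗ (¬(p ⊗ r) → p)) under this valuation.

0.000

p ⊗ r = max(0, 0.705 + 0.446 − 1) = max(0, 0.151) = 0.151
r → p = min(1, 1 − 0.446 + 0.705) = min(1, 1.259) = 1.000
¬p = 1 − 0.705 = 0.295
(r → p) ⊗ ¬p = max(0, 1.000 + 0.295 − 1) = max(0, 0.295) = 0.295
q → ((r → p) ⊗ ¬p) = min(1, 1 − 0.548 + 0.295) = min(1, 0.747) = 0.747
¬(q → ((r → p) ⊗ ¬p)) = 1 − 0.747 = 0.253
¬¬(q → ((r → p) ⊗ ¬p)) = 1 − 0.253 = 0.747
¬(p ⊗ r) = 1 − 0.151 = 0.849
¬(p ⊗ r) → p = min(1, 1 − 0.849 + 0.705) = min(1, 0.856) = 0.856
¬¬(q → ((r → p) ⊗ ¬p)) ⊗ (¬(p ⊗ r) → p) = max(0, 0.747 + 0.856 − 1) = max(0, 0.603) = 0.603
(p ⊗ r) ⊗ (¬¬(q → ((r → p) ⊗ ¬p)) ⊗ (¬(p ⊗ r) → p)) = max(0, 0.151 + 0.603 − 1) = max(0, -0.246) = 0.000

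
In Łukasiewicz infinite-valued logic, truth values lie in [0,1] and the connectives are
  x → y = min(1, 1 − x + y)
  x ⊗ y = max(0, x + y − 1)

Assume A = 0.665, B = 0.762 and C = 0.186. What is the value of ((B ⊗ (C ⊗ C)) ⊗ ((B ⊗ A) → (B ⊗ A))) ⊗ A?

0.000

C ⊗ C = max(0, 0.186 + 0.186 − 1) = max(0, -0.628) = 0.000
B ⊗ (C ⊗ C) = max(0, 0.762 + 0.000 − 1) = max(0, -0.238) = 0.000
B ⊗ A = max(0, 0.762 + 0.665 − 1) = max(0, 0.427) = 0.427
(B ⊗ A) → (B ⊗ A) = min(1, 1 − 0.427 + 0.427) = min(1, 1.000) = 1.000
(B ⊗ (C ⊗ C)) ⊗ ((B ⊗ A) → (B ⊗ A)) = max(0, 0.000 + 1.000 − 1) = max(0, 0.000) = 0.000
((B ⊗ (C ⊗ C)) ⊗ ((B ⊗ A) → (B ⊗ A))) ⊗ A = max(0, 0.000 + 0.665 − 1) = max(0, -0.335) = 0.000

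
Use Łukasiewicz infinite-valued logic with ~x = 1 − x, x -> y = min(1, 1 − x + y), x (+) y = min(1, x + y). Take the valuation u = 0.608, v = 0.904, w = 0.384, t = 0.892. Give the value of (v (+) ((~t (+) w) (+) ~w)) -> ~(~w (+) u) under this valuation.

0.000

~t = 1 − 0.892 = 0.108
~t (+) w = min(1, 0.108 + 0.384) = min(1, 0.492) = 0.492
~w = 1 − 0.384 = 0.616
(~t (+) w) (+) ~w = min(1, 0.492 + 0.616) = min(1, 1.108) = 1.000
v (+) ((~t (+) w) (+) ~w) = min(1, 0.904 + 1.000) = min(1, 1.904) = 1.000
~w (+) u = min(1, 0.616 + 0.608) = min(1, 1.224) = 1.000
~(~w (+) u) = 1 − 1.000 = 0.000
(v (+) ((~t (+) w) (+) ~w)) -> ~(~w (+) u) = min(1, 1 − 1.000 + 0.000) = min(1, 0.000) = 0.000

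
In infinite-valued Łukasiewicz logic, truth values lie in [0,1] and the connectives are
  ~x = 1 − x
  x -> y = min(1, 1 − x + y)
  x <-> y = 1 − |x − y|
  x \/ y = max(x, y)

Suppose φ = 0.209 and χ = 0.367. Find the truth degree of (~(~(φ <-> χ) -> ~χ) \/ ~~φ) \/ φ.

0.209

φ <-> χ = 1 − |0.209 − 0.367| = 1 − 0.158 = 0.842
~(φ <-> χ) = 1 − 0.842 = 0.158
~χ = 1 − 0.367 = 0.633
~(φ <-> χ) -> ~χ = min(1, 1 − 0.158 + 0.633) = min(1, 1.475) = 1.000
~(~(φ <-> χ) -> ~χ) = 1 − 1.000 = 0.000
~φ = 1 − 0.209 = 0.791
~~φ = 1 − 0.791 = 0.209
~(~(φ <-> χ) -> ~χ) \/ ~~φ = max(0.000, 0.209) = 0.209
(~(~(φ <-> χ) -> ~χ) \/ ~~φ) \/ φ = max(0.209, 0.209) = 0.209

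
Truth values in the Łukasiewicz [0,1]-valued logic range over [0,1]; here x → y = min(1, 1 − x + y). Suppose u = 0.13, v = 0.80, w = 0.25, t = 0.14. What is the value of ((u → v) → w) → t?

0.89

u → v = min(1, 1 − 0.13 + 0.80) = min(1, 1.67) = 1.00
(u → v) → w = min(1, 1 − 1.00 + 0.25) = min(1, 0.25) = 0.25
((u → v) → w) → t = min(1, 1 − 0.25 + 0.14) = min(1, 0.89) = 0.89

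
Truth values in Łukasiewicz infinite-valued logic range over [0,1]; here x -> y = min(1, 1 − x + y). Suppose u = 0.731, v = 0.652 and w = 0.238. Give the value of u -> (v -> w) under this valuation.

0.855

v -> w = min(1, 1 − 0.652 + 0.238) = min(1, 0.586) = 0.586
u -> (v -> w) = min(1, 1 − 0.731 + 0.586) = min(1, 0.855) = 0.855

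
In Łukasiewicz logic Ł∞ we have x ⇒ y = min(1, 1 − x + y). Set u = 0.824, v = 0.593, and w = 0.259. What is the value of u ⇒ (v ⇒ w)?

0.842

v ⇒ w = min(1, 1 − 0.593 + 0.259) = min(1, 0.666) = 0.666
u ⇒ (v ⇒ w) = min(1, 1 − 0.824 + 0.666) = min(1, 0.842) = 0.842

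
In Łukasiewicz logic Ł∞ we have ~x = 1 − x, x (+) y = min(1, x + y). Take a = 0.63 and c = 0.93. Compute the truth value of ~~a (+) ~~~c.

0.70

~a = 1 − 0.63 = 0.37
~~a = 1 − 0.37 = 0.63
~c = 1 − 0.93 = 0.07
~~c = 1 − 0.07 = 0.93
~~~c = 1 − 0.93 = 0.07
~~a (+) ~~~c = min(1, 0.63 + 0.07) = min(1, 0.70) = 0.70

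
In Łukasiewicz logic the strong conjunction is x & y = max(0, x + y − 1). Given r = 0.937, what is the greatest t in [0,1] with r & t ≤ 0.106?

The residuum of the Łukasiewicz t-norm gives the supremum: min(1, 1 − 0.937 + 0.106).
1 − 0.937 + 0.106 = 0.169, so t = min(1, 0.169) = 0.169.
Check: 0.937 & 0.169 = max(0, 0.106) = 0.106 ≤ 0.106.

0.169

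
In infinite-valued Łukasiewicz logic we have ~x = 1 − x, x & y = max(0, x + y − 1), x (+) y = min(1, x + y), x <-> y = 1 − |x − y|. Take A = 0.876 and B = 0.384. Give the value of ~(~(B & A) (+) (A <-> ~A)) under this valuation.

B & A = max(0, 0.384 + 0.876 − 1) = max(0, 0.260) = 0.260
~(B & A) = 1 − 0.260 = 0.740
~A = 1 − 0.876 = 0.124
A <-> ~A = 1 − |0.876 − 0.124| = 1 − 0.752 = 0.248
~(B & A) (+) (A <-> ~A) = min(1, 0.740 + 0.248) = min(1, 0.988) = 0.988
~(~(B & A) (+) (A <-> ~A)) = 1 − 0.988 = 0.012

0.012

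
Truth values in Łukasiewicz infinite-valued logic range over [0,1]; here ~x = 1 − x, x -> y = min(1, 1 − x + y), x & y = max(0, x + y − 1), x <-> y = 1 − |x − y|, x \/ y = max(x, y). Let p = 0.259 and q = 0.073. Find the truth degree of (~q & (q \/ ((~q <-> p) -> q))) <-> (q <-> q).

~q = 1 − 0.073 = 0.927
~q <-> p = 1 − |0.927 − 0.259| = 1 − 0.668 = 0.332
(~q <-> p) -> q = min(1, 1 − 0.332 + 0.073) = min(1, 0.741) = 0.741
q \/ ((~q <-> p) -> q) = max(0.073, 0.741) = 0.741
~q & (q \/ ((~q <-> p) -> q)) = max(0, 0.927 + 0.741 − 1) = max(0, 0.668) = 0.668
q <-> q = 1 − |0.073 − 0.073| = 1 − 0.000 = 1.000
(~q & (q \/ ((~q <-> p) -> q))) <-> (q <-> q) = 1 − |0.668 − 1.000| = 1 − 0.332 = 0.668

0.668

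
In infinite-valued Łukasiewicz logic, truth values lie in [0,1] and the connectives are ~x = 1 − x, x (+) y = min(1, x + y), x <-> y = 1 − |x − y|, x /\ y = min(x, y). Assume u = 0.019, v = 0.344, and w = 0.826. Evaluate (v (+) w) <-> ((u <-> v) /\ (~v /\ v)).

0.344

v (+) w = min(1, 0.344 + 0.826) = min(1, 1.170) = 1.000
u <-> v = 1 − |0.019 − 0.344| = 1 − 0.325 = 0.675
~v = 1 − 0.344 = 0.656
~v /\ v = min(0.656, 0.344) = 0.344
(u <-> v) /\ (~v /\ v) = min(0.675, 0.344) = 0.344
(v (+) w) <-> ((u <-> v) /\ (~v /\ v)) = 1 − |1.000 − 0.344| = 1 − 0.656 = 0.344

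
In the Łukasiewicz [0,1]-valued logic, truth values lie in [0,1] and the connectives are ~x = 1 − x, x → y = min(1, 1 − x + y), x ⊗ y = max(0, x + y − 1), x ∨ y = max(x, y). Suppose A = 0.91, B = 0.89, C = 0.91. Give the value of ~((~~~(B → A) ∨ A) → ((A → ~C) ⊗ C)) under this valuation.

B → A = min(1, 1 − 0.89 + 0.91) = min(1, 1.02) = 1.00
~(B → A) = 1 − 1.00 = 0.00
~~(B → A) = 1 − 0.00 = 1.00
~~~(B → A) = 1 − 1.00 = 0.00
~~~(B → A) ∨ A = max(0.00, 0.91) = 0.91
~C = 1 − 0.91 = 0.09
A → ~C = min(1, 1 − 0.91 + 0.09) = min(1, 0.18) = 0.18
(A → ~C) ⊗ C = max(0, 0.18 + 0.91 − 1) = max(0, 0.09) = 0.09
(~~~(B → A) ∨ A) → ((A → ~C) ⊗ C) = min(1, 1 − 0.91 + 0.09) = min(1, 0.18) = 0.18
~((~~~(B → A) ∨ A) → ((A → ~C) ⊗ C)) = 1 − 0.18 = 0.82

0.82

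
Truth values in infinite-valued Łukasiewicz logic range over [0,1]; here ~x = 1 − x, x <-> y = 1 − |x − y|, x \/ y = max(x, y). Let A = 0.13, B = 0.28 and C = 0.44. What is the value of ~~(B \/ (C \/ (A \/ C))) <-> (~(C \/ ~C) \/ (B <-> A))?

0.59

A \/ C = max(0.13, 0.44) = 0.44
C \/ (A \/ C) = max(0.44, 0.44) = 0.44
B \/ (C \/ (A \/ C)) = max(0.28, 0.44) = 0.44
~(B \/ (C \/ (A \/ C))) = 1 − 0.44 = 0.56
~~(B \/ (C \/ (A \/ C))) = 1 − 0.56 = 0.44
~C = 1 − 0.44 = 0.56
C \/ ~C = max(0.44, 0.56) = 0.56
~(C \/ ~C) = 1 − 0.56 = 0.44
B <-> A = 1 − |0.28 − 0.13| = 1 − 0.15 = 0.85
~(C \/ ~C) \/ (B <-> A) = max(0.44, 0.85) = 0.85
~~(B \/ (C \/ (A \/ C))) <-> (~(C \/ ~C) \/ (B <-> A)) = 1 − |0.44 − 0.85| = 1 − 0.41 = 0.59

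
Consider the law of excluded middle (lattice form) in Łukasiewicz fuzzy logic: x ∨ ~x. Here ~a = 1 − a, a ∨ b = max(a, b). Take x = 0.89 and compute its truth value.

0.89

~x = 1 − 0.89 = 0.11
x ∨ ~x = max(0.89, 0.11) = 0.89
(The value 0.89 < 1 shows this instance is not satisfied; not a Ł∞-tautology — its value is max(a, 1−a).)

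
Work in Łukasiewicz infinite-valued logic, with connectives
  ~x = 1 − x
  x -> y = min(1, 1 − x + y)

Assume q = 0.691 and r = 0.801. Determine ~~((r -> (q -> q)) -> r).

q -> q = min(1, 1 − 0.691 + 0.691) = min(1, 1.000) = 1.000
r -> (q -> q) = min(1, 1 − 0.801 + 1.000) = min(1, 1.199) = 1.000
(r -> (q -> q)) -> r = min(1, 1 − 1.000 + 0.801) = min(1, 0.801) = 0.801
~((r -> (q -> q)) -> r) = 1 − 0.801 = 0.199
~~((r -> (q -> q)) -> r) = 1 − 0.199 = 0.801

0.801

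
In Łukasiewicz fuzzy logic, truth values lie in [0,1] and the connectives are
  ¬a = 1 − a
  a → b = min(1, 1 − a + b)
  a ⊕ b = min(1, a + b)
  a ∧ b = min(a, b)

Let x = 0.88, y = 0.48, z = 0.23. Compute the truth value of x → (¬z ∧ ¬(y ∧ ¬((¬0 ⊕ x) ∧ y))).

¬z = 1 − 0.23 = 0.77
¬0 = 1 − 0.00 = 1.00
¬0 ⊕ x = min(1, 1.00 + 0.88) = min(1, 1.88) = 1.00
(¬0 ⊕ x) ∧ y = min(1.00, 0.48) = 0.48
¬((¬0 ⊕ x) ∧ y) = 1 − 0.48 = 0.52
y ∧ ¬((¬0 ⊕ x) ∧ y) = min(0.48, 0.52) = 0.48
¬(y ∧ ¬((¬0 ⊕ x) ∧ y)) = 1 − 0.48 = 0.52
¬z ∧ ¬(y ∧ ¬((¬0 ⊕ x) ∧ y)) = min(0.77, 0.52) = 0.52
x → (¬z ∧ ¬(y ∧ ¬((¬0 ⊕ x) ∧ y))) = min(1, 1 − 0.88 + 0.52) = min(1, 0.64) = 0.64

0.64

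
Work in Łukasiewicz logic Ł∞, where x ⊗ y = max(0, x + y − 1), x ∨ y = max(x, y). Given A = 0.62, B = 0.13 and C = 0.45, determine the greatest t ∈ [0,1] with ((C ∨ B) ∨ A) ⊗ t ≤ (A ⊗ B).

0.38

C ∨ B = max(0.45, 0.13) = 0.45
(C ∨ B) ∨ A = max(0.45, 0.62) = 0.62
So the left factor is (C ∨ B) ∨ A = 0.62.
A ⊗ B = max(0, 0.62 + 0.13 − 1) = max(0, -0.25) = 0.00
So the right-hand bound is A ⊗ B = 0.00.
The residuum of the Łukasiewicz t-norm gives the supremum: min(1, 1 − 0.62 + 0.00).
1 − 0.62 + 0.00 = 0.38, so t = min(1, 0.38) = 0.38.
Check: 0.62 ⊗ 0.38 = max(0, 0.00) = 0.00 ≤ 0.00.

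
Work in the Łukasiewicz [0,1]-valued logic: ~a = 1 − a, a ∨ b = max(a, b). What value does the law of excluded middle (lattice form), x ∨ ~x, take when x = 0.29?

~x = 1 − 0.29 = 0.71
x ∨ ~x = max(0.29, 0.71) = 0.71
(The value 0.71 < 1 shows this instance is not satisfied; not a Ł∞-tautology — its value is max(a, 1−a).)

0.71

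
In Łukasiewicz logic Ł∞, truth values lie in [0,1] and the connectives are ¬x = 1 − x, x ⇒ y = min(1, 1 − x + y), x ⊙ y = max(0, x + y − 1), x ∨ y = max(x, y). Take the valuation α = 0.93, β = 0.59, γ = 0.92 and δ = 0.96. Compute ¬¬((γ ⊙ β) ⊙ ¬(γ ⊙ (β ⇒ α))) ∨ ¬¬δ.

0.96

γ ⊙ β = max(0, 0.92 + 0.59 − 1) = max(0, 0.51) = 0.51
β ⇒ α = min(1, 1 − 0.59 + 0.93) = min(1, 1.34) = 1.00
γ ⊙ (β ⇒ α) = max(0, 0.92 + 1.00 − 1) = max(0, 0.92) = 0.92
¬(γ ⊙ (β ⇒ α)) = 1 − 0.92 = 0.08
(γ ⊙ β) ⊙ ¬(γ ⊙ (β ⇒ α)) = max(0, 0.51 + 0.08 − 1) = max(0, -0.41) = 0.00
¬((γ ⊙ β) ⊙ ¬(γ ⊙ (β ⇒ α))) = 1 − 0.00 = 1.00
¬¬((γ ⊙ β) ⊙ ¬(γ ⊙ (β ⇒ α))) = 1 − 1.00 = 0.00
¬δ = 1 − 0.96 = 0.04
¬¬δ = 1 − 0.04 = 0.96
¬¬((γ ⊙ β) ⊙ ¬(γ ⊙ (β ⇒ α))) ∨ ¬¬δ = max(0.00, 0.96) = 0.96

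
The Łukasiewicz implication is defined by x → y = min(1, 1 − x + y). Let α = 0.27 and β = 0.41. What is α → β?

1.00

α → β = min(1, 1 − 0.27 + 0.41) = min(1, 1.14) = 1.00
For comparison, the Gödel implication (1 if x ≤ y else y) would give 1.00.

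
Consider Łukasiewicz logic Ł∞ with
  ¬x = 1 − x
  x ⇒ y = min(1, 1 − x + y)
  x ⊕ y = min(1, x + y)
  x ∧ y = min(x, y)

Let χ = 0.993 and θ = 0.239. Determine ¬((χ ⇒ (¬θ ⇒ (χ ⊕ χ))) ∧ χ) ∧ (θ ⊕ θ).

¬θ = 1 − 0.239 = 0.761
χ ⊕ χ = min(1, 0.993 + 0.993) = min(1, 1.986) = 1.000
¬θ ⇒ (χ ⊕ χ) = min(1, 1 − 0.761 + 1.000) = min(1, 1.239) = 1.000
χ ⇒ (¬θ ⇒ (χ ⊕ χ)) = min(1, 1 − 0.993 + 1.000) = min(1, 1.007) = 1.000
(χ ⇒ (¬θ ⇒ (χ ⊕ χ))) ∧ χ = min(1.000, 0.993) = 0.993
¬((χ ⇒ (¬θ ⇒ (χ ⊕ χ))) ∧ χ) = 1 − 0.993 = 0.007
θ ⊕ θ = min(1, 0.239 + 0.239) = min(1, 0.478) = 0.478
¬((χ ⇒ (¬θ ⇒ (χ ⊕ χ))) ∧ χ) ∧ (θ ⊕ θ) = min(0.007, 0.478) = 0.007

0.007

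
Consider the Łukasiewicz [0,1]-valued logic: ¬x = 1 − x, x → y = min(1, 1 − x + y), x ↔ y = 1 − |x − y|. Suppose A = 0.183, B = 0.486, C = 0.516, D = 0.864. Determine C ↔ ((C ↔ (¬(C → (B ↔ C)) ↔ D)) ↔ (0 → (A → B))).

B ↔ C = 1 − |0.486 − 0.516| = 1 − 0.030 = 0.970
C → (B ↔ C) = min(1, 1 − 0.516 + 0.970) = min(1, 1.454) = 1.000
¬(C → (B ↔ C)) = 1 − 1.000 = 0.000
¬(C → (B ↔ C)) ↔ D = 1 − |0.000 − 0.864| = 1 − 0.864 = 0.136
C ↔ (¬(C → (B ↔ C)) ↔ D) = 1 − |0.516 − 0.136| = 1 − 0.380 = 0.620
A → B = min(1, 1 − 0.183 + 0.486) = min(1, 1.303) = 1.000
0 → (A → B) = min(1, 1 − 0.000 + 1.000) = min(1, 2.000) = 1.000
(C ↔ (¬(C → (B ↔ C)) ↔ D)) ↔ (0 → (A → B)) = 1 − |0.620 − 1.000| = 1 − 0.380 = 0.620
C ↔ ((C ↔ (¬(C → (B ↔ C)) ↔ D)) ↔ (0 → (A → B))) = 1 − |0.516 − 0.620| = 1 − 0.104 = 0.896

0.896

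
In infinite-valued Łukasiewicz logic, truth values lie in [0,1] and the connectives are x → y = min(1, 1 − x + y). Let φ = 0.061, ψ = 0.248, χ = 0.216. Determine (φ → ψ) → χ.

φ → ψ = min(1, 1 − 0.061 + 0.248) = min(1, 1.187) = 1.000
(φ → ψ) → χ = min(1, 1 − 1.000 + 0.216) = min(1, 0.216) = 0.216

0.216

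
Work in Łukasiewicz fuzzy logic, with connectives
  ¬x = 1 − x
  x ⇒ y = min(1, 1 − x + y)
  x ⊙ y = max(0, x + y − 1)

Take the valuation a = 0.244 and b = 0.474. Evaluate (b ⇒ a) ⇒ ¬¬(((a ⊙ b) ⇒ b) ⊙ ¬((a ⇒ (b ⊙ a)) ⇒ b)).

0.512

b ⇒ a = min(1, 1 − 0.474 + 0.244) = min(1, 0.770) = 0.770
a ⊙ b = max(0, 0.244 + 0.474 − 1) = max(0, -0.282) = 0.000
(a ⊙ b) ⇒ b = min(1, 1 − 0.000 + 0.474) = min(1, 1.474) = 1.000
b ⊙ a = max(0, 0.474 + 0.244 − 1) = max(0, -0.282) = 0.000
a ⇒ (b ⊙ a) = min(1, 1 − 0.244 + 0.000) = min(1, 0.756) = 0.756
(a ⇒ (b ⊙ a)) ⇒ b = min(1, 1 − 0.756 + 0.474) = min(1, 0.718) = 0.718
¬((a ⇒ (b ⊙ a)) ⇒ b) = 1 − 0.718 = 0.282
((a ⊙ b) ⇒ b) ⊙ ¬((a ⇒ (b ⊙ a)) ⇒ b) = max(0, 1.000 + 0.282 − 1) = max(0, 0.282) = 0.282
¬(((a ⊙ b) ⇒ b) ⊙ ¬((a ⇒ (b ⊙ a)) ⇒ b)) = 1 − 0.282 = 0.718
¬¬(((a ⊙ b) ⇒ b) ⊙ ¬((a ⇒ (b ⊙ a)) ⇒ b)) = 1 − 0.718 = 0.282
(b ⇒ a) ⇒ ¬¬(((a ⊙ b) ⇒ b) ⊙ ¬((a ⇒ (b ⊙ a)) ⇒ b)) = min(1, 1 − 0.770 + 0.282) = min(1, 0.512) = 0.512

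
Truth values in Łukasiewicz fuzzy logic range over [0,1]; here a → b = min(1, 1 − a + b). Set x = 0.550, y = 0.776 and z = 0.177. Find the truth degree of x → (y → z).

y → z = min(1, 1 − 0.776 + 0.177) = min(1, 0.401) = 0.401
x → (y → z) = min(1, 1 − 0.550 + 0.401) = min(1, 0.851) = 0.851

0.851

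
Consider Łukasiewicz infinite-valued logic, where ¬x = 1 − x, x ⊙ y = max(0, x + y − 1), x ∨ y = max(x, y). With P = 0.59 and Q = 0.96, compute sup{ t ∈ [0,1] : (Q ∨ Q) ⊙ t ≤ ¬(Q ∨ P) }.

Q ∨ Q = max(0.96, 0.96) = 0.96
So the left factor is Q ∨ Q = 0.96.
Q ∨ P = max(0.96, 0.59) = 0.96
¬(Q ∨ P) = 1 − 0.96 = 0.04
So the right-hand bound is ¬(Q ∨ P) = 0.04.
The residuum of the Łukasiewicz t-norm gives the supremum: min(1, 1 − 0.96 + 0.04).
1 − 0.96 + 0.04 = 0.08, so t = min(1, 0.08) = 0.08.
Check: 0.96 ⊙ 0.08 = max(0, 0.04) = 0.04 ≤ 0.04.

0.08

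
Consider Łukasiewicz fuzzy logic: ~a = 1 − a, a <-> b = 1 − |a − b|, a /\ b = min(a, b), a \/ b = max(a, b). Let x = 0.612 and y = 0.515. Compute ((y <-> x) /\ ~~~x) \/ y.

y <-> x = 1 − |0.515 − 0.612| = 1 − 0.097 = 0.903
~x = 1 − 0.612 = 0.388
~~x = 1 − 0.388 = 0.612
~~~x = 1 − 0.612 = 0.388
(y <-> x) /\ ~~~x = min(0.903, 0.388) = 0.388
((y <-> x) /\ ~~~x) \/ y = max(0.388, 0.515) = 0.515

0.515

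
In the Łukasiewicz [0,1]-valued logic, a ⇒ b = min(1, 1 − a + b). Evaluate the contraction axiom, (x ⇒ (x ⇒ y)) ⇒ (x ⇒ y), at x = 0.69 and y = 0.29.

x ⇒ y = min(1, 1 − 0.69 + 0.29) = min(1, 0.60) = 0.60
x ⇒ (x ⇒ y) = min(1, 1 − 0.69 + 0.60) = min(1, 0.91) = 0.91
(x ⇒ (x ⇒ y)) ⇒ (x ⇒ y) = min(1, 1 − 0.91 + 0.60) = min(1, 0.69) = 0.69
(The value 0.69 < 1 shows this instance is not satisfied; fails in Ł∞ (the t-norm is not idempotent).)

0.69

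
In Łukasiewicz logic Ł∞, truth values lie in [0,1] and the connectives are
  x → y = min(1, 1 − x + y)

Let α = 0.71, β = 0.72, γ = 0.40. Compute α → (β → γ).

0.97

β → γ = min(1, 1 − 0.72 + 0.40) = min(1, 0.68) = 0.68
α → (β → γ) = min(1, 1 − 0.71 + 0.68) = min(1, 0.97) = 0.97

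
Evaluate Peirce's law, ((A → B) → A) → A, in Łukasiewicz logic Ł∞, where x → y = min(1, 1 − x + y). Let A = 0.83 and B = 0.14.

A → B = min(1, 1 − 0.83 + 0.14) = min(1, 0.31) = 0.31
(A → B) → A = min(1, 1 − 0.31 + 0.83) = min(1, 1.52) = 1.00
((A → B) → A) → A = min(1, 1 − 1.00 + 0.83) = min(1, 0.83) = 0.83
(The value 0.83 < 1 shows this instance is not satisfied; not a Ł∞-tautology in general.)

0.83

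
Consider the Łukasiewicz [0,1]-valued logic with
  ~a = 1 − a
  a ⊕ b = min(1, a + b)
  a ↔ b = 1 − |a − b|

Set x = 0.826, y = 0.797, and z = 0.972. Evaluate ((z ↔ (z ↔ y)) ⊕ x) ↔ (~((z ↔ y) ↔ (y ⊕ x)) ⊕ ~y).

z ↔ y = 1 − |0.972 − 0.797| = 1 − 0.175 = 0.825
z ↔ (z ↔ y) = 1 − |0.972 − 0.825| = 1 − 0.147 = 0.853
(z ↔ (z ↔ y)) ⊕ x = min(1, 0.853 + 0.826) = min(1, 1.679) = 1.000
y ⊕ x = min(1, 0.797 + 0.826) = min(1, 1.623) = 1.000
(z ↔ y) ↔ (y ⊕ x) = 1 − |0.825 − 1.000| = 1 − 0.175 = 0.825
~((z ↔ y) ↔ (y ⊕ x)) = 1 − 0.825 = 0.175
~y = 1 − 0.797 = 0.203
~((z ↔ y) ↔ (y ⊕ x)) ⊕ ~y = min(1, 0.175 + 0.203) = min(1, 0.378) = 0.378
((z ↔ (z ↔ y)) ⊕ x) ↔ (~((z ↔ y) ↔ (y ⊕ x)) ⊕ ~y) = 1 − |1.000 − 0.378| = 1 − 0.622 = 0.378

0.378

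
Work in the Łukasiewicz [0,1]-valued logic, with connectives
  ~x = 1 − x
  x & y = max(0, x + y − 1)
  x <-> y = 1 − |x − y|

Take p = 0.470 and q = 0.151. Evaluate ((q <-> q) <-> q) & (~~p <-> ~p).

0.091

q <-> q = 1 − |0.151 − 0.151| = 1 − 0.000 = 1.000
(q <-> q) <-> q = 1 − |1.000 − 0.151| = 1 − 0.849 = 0.151
~p = 1 − 0.470 = 0.530
~~p = 1 − 0.530 = 0.470
~~p <-> ~p = 1 − |0.470 − 0.530| = 1 − 0.060 = 0.940
((q <-> q) <-> q) & (~~p <-> ~p) = max(0, 0.151 + 0.940 − 1) = max(0, 0.091) = 0.091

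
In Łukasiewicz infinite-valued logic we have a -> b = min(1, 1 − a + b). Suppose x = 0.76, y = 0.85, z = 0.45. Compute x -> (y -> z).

0.84

y -> z = min(1, 1 − 0.85 + 0.45) = min(1, 0.60) = 0.60
x -> (y -> z) = min(1, 1 − 0.76 + 0.60) = min(1, 0.84) = 0.84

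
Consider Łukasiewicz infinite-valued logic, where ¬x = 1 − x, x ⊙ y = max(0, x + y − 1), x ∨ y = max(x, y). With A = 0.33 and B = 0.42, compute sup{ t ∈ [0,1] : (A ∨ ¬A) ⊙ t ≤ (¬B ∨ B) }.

0.91

¬A = 1 − 0.33 = 0.67
A ∨ ¬A = max(0.33, 0.67) = 0.67
So the left factor is A ∨ ¬A = 0.67.
¬B = 1 − 0.42 = 0.58
¬B ∨ B = max(0.58, 0.42) = 0.58
So the right-hand bound is ¬B ∨ B = 0.58.
The residuum of the Łukasiewicz t-norm gives the supremum: min(1, 1 − 0.67 + 0.58).
1 − 0.67 + 0.58 = 0.91, so t = min(1, 0.91) = 0.91.
Check: 0.67 ⊙ 0.91 = max(0, 0.58) = 0.58 ≤ 0.58.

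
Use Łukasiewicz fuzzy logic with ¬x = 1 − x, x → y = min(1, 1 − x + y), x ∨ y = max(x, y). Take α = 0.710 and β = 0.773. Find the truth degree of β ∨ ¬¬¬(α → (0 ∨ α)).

0.773

0 ∨ α = max(0.000, 0.710) = 0.710
α → (0 ∨ α) = min(1, 1 − 0.710 + 0.710) = min(1, 1.000) = 1.000
¬(α → (0 ∨ α)) = 1 − 1.000 = 0.000
¬¬(α → (0 ∨ α)) = 1 − 0.000 = 1.000
¬¬¬(α → (0 ∨ α)) = 1 − 1.000 = 0.000
β ∨ ¬¬¬(α → (0 ∨ α)) = max(0.773, 0.000) = 0.773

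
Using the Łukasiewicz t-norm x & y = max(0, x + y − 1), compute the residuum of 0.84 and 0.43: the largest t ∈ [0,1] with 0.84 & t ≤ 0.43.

0.59

The residuum of the Łukasiewicz t-norm gives the supremum: min(1, 1 − 0.84 + 0.43).
1 − 0.84 + 0.43 = 0.59, so t = min(1, 0.59) = 0.59.
Check: 0.84 & 0.59 = max(0, 0.43) = 0.43 ≤ 0.43.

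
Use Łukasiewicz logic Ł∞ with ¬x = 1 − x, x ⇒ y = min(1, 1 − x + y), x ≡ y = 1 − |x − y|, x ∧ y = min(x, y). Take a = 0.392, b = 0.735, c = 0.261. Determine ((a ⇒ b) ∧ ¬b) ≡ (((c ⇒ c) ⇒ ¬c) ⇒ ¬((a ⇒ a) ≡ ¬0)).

a ⇒ b = min(1, 1 − 0.392 + 0.735) = min(1, 1.343) = 1.000
¬b = 1 − 0.735 = 0.265
(a ⇒ b) ∧ ¬b = min(1.000, 0.265) = 0.265
c ⇒ c = min(1, 1 − 0.261 + 0.261) = min(1, 1.000) = 1.000
¬c = 1 − 0.261 = 0.739
(c ⇒ c) ⇒ ¬c = min(1, 1 − 1.000 + 0.739) = min(1, 0.739) = 0.739
a ⇒ a = min(1, 1 − 0.392 + 0.392) = min(1, 1.000) = 1.000
¬0 = 1 − 0.000 = 1.000
(a ⇒ a) ≡ ¬0 = 1 − |1.000 − 1.000| = 1 − 0.000 = 1.000
¬((a ⇒ a) ≡ ¬0) = 1 − 1.000 = 0.000
((c ⇒ c) ⇒ ¬c) ⇒ ¬((a ⇒ a) ≡ ¬0) = min(1, 1 − 0.739 + 0.000) = min(1, 0.261) = 0.261
((a ⇒ b) ∧ ¬b) ≡ (((c ⇒ c) ⇒ ¬c) ⇒ ¬((a ⇒ a) ≡ ¬0)) = 1 − |0.265 − 0.261| = 1 − 0.004 = 0.996

0.996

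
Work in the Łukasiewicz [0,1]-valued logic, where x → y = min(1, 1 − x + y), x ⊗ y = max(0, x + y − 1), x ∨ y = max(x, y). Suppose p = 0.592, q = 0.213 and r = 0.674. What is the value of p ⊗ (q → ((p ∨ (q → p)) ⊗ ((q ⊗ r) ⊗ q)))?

q → p = min(1, 1 − 0.213 + 0.592) = min(1, 1.379) = 1.000
p ∨ (q → p) = max(0.592, 1.000) = 1.000
q ⊗ r = max(0, 0.213 + 0.674 − 1) = max(0, -0.113) = 0.000
(q ⊗ r) ⊗ q = max(0, 0.000 + 0.213 − 1) = max(0, -0.787) = 0.000
(p ∨ (q → p)) ⊗ ((q ⊗ r) ⊗ q) = max(0, 1.000 + 0.000 − 1) = max(0, 0.000) = 0.000
q → ((p ∨ (q → p)) ⊗ ((q ⊗ r) ⊗ q)) = min(1, 1 − 0.213 + 0.000) = min(1, 0.787) = 0.787
p ⊗ (q → ((p ∨ (q → p)) ⊗ ((q ⊗ r) ⊗ q))) = max(0, 0.592 + 0.787 − 1) = max(0, 0.379) = 0.379

0.379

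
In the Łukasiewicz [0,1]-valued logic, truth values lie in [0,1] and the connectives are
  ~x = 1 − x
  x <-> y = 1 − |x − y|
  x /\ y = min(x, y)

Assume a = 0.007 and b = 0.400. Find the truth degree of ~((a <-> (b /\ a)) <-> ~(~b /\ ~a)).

0.600

b /\ a = min(0.400, 0.007) = 0.007
a <-> (b /\ a) = 1 − |0.007 − 0.007| = 1 − 0.000 = 1.000
~b = 1 − 0.400 = 0.600
~a = 1 − 0.007 = 0.993
~b /\ ~a = min(0.600, 0.993) = 0.600
~(~b /\ ~a) = 1 − 0.600 = 0.400
(a <-> (b /\ a)) <-> ~(~b /\ ~a) = 1 − |1.000 − 0.400| = 1 − 0.600 = 0.400
~((a <-> (b /\ a)) <-> ~(~b /\ ~a)) = 1 − 0.400 = 0.600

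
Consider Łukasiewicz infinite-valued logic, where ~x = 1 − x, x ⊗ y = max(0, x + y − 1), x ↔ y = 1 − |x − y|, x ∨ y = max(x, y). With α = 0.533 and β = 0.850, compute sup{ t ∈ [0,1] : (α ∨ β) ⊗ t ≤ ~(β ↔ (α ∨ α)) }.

α ∨ β = max(0.533, 0.850) = 0.850
So the left factor is α ∨ β = 0.850.
α ∨ α = max(0.533, 0.533) = 0.533
β ↔ (α ∨ α) = 1 − |0.850 − 0.533| = 1 − 0.317 = 0.683
~(β ↔ (α ∨ α)) = 1 − 0.683 = 0.317
So the right-hand bound is ~(β ↔ (α ∨ α)) = 0.317.
The residuum of the Łukasiewicz t-norm gives the supremum: min(1, 1 − 0.850 + 0.317).
1 − 0.850 + 0.317 = 0.467, so t = min(1, 0.467) = 0.467.
Check: 0.850 ⊗ 0.467 = max(0, 0.317) = 0.317 ≤ 0.317.

0.467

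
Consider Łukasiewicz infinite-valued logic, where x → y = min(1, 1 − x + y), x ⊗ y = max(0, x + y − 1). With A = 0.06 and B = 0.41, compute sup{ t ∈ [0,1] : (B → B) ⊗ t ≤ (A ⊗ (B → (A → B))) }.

B → B = min(1, 1 − 0.41 + 0.41) = min(1, 1.00) = 1.00
So the left factor is B → B = 1.00.
A → B = min(1, 1 − 0.06 + 0.41) = min(1, 1.35) = 1.00
B → (A → B) = min(1, 1 − 0.41 + 1.00) = min(1, 1.59) = 1.00
A ⊗ (B → (A → B)) = max(0, 0.06 + 1.00 − 1) = max(0, 0.06) = 0.06
So the right-hand bound is A ⊗ (B → (A → B)) = 0.06.
The residuum of the Łukasiewicz t-norm gives the supremum: min(1, 1 − 1.00 + 0.06).
1 − 1.00 + 0.06 = 0.06, so t = min(1, 0.06) = 0.06.
Check: 1.00 ⊗ 0.06 = max(0, 0.06) = 0.06 ≤ 0.06.

0.06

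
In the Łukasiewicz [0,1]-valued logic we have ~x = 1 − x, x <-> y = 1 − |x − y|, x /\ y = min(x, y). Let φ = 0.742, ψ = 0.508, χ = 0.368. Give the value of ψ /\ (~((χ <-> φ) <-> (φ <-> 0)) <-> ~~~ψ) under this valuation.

0.508

χ <-> φ = 1 − |0.368 − 0.742| = 1 − 0.374 = 0.626
φ <-> 0 = 1 − |0.742 − 0.000| = 1 − 0.742 = 0.258
(χ <-> φ) <-> (φ <-> 0) = 1 − |0.626 − 0.258| = 1 − 0.368 = 0.632
~((χ <-> φ) <-> (φ <-> 0)) = 1 − 0.632 = 0.368
~ψ = 1 − 0.508 = 0.492
~~ψ = 1 − 0.492 = 0.508
~~~ψ = 1 − 0.508 = 0.492
~((χ <-> φ) <-> (φ <-> 0)) <-> ~~~ψ = 1 − |0.368 − 0.492| = 1 − 0.124 = 0.876
ψ /\ (~((χ <-> φ) <-> (φ <-> 0)) <-> ~~~ψ) = min(0.508, 0.876) = 0.508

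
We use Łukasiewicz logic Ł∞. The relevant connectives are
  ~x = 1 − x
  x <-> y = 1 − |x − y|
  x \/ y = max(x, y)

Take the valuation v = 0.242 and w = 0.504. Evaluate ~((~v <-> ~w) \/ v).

~v = 1 − 0.242 = 0.758
~w = 1 − 0.504 = 0.496
~v <-> ~w = 1 − |0.758 − 0.496| = 1 − 0.262 = 0.738
(~v <-> ~w) \/ v = max(0.738, 0.242) = 0.738
~((~v <-> ~w) \/ v) = 1 − 0.738 = 0.262

0.262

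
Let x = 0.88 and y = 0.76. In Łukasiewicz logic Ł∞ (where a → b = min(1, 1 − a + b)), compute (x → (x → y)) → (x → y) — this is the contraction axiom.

0.88

x → y = min(1, 1 − 0.88 + 0.76) = min(1, 0.88) = 0.88
x → (x → y) = min(1, 1 − 0.88 + 0.88) = min(1, 1.00) = 1.00
(x → (x → y)) → (x → y) = min(1, 1 − 1.00 + 0.88) = min(1, 0.88) = 0.88
(The value 0.88 < 1 shows this instance is not satisfied; fails in Ł∞ (the t-norm is not idempotent).)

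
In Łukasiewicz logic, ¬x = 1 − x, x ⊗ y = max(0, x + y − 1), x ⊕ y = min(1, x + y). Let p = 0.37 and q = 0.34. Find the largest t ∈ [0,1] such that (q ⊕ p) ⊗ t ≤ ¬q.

q ⊕ p = min(1, 0.34 + 0.37) = min(1, 0.71) = 0.71
So the left factor is q ⊕ p = 0.71.
¬q = 1 − 0.34 = 0.66
So the right-hand bound is ¬q = 0.66.
The residuum of the Łukasiewicz t-norm gives the supremum: min(1, 1 − 0.71 + 0.66).
1 − 0.71 + 0.66 = 0.95, so t = min(1, 0.95) = 0.95.
Check: 0.71 ⊗ 0.95 = max(0, 0.66) = 0.66 ≤ 0.66.

0.95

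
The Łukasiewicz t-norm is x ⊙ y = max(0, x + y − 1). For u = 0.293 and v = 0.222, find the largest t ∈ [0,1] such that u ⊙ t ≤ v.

0.929

The residuum of the Łukasiewicz t-norm gives the supremum: min(1, 1 − 0.293 + 0.222).
1 − 0.293 + 0.222 = 0.929, so t = min(1, 0.929) = 0.929.
Check: 0.293 ⊙ 0.929 = max(0, 0.222) = 0.222 ≤ 0.222.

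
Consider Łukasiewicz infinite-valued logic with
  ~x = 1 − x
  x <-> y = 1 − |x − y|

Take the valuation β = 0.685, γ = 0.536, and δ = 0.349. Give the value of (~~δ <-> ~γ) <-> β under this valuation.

~δ = 1 − 0.349 = 0.651
~~δ = 1 − 0.651 = 0.349
~γ = 1 − 0.536 = 0.464
~~δ <-> ~γ = 1 − |0.349 − 0.464| = 1 − 0.115 = 0.885
(~~δ <-> ~γ) <-> β = 1 − |0.885 − 0.685| = 1 − 0.200 = 0.800

0.800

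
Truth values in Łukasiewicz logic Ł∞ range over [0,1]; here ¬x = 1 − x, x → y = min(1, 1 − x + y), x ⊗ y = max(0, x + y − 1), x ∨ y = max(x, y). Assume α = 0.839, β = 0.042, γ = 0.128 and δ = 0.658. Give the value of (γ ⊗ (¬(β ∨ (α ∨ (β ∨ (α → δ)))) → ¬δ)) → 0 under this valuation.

0.872

α → δ = min(1, 1 − 0.839 + 0.658) = min(1, 0.819) = 0.819
β ∨ (α → δ) = max(0.042, 0.819) = 0.819
α ∨ (β ∨ (α → δ)) = max(0.839, 0.819) = 0.839
β ∨ (α ∨ (β ∨ (α → δ))) = max(0.042, 0.839) = 0.839
¬(β ∨ (α ∨ (β ∨ (α → δ)))) = 1 − 0.839 = 0.161
¬δ = 1 − 0.658 = 0.342
¬(β ∨ (α ∨ (β ∨ (α → δ)))) → ¬δ = min(1, 1 − 0.161 + 0.342) = min(1, 1.181) = 1.000
γ ⊗ (¬(β ∨ (α ∨ (β ∨ (α → δ)))) → ¬δ) = max(0, 0.128 + 1.000 − 1) = max(0, 0.128) = 0.128
(γ ⊗ (¬(β ∨ (α ∨ (β ∨ (α → δ)))) → ¬δ)) → 0 = min(1, 1 − 0.128 + 0.000) = min(1, 0.872) = 0.872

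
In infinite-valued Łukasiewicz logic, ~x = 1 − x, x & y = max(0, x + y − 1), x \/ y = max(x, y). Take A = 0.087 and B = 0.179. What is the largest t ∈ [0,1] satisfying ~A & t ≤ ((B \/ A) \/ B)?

~A = 1 − 0.087 = 0.913
So the left factor is ~A = 0.913.
B \/ A = max(0.179, 0.087) = 0.179
(B \/ A) \/ B = max(0.179, 0.179) = 0.179
So the right-hand bound is (B \/ A) \/ B = 0.179.
The residuum of the Łukasiewicz t-norm gives the supremum: min(1, 1 − 0.913 + 0.179).
1 − 0.913 + 0.179 = 0.266, so t = min(1, 0.266) = 0.266.
Check: 0.913 & 0.266 = max(0, 0.179) = 0.179 ≤ 0.179.

0.266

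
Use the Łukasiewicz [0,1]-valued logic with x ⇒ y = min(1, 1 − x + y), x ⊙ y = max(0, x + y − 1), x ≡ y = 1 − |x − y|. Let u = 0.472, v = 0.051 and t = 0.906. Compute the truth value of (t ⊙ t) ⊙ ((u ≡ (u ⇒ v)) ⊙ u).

0.177

t ⊙ t = max(0, 0.906 + 0.906 − 1) = max(0, 0.812) = 0.812
u ⇒ v = min(1, 1 − 0.472 + 0.051) = min(1, 0.579) = 0.579
u ≡ (u ⇒ v) = 1 − |0.472 − 0.579| = 1 − 0.107 = 0.893
(u ≡ (u ⇒ v)) ⊙ u = max(0, 0.893 + 0.472 − 1) = max(0, 0.365) = 0.365
(t ⊙ t) ⊙ ((u ≡ (u ⇒ v)) ⊙ u) = max(0, 0.812 + 0.365 − 1) = max(0, 0.177) = 0.177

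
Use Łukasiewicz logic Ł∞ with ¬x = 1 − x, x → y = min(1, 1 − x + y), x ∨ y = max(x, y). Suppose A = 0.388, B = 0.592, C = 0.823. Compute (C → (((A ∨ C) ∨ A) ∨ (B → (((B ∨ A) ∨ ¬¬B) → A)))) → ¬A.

0.612

A ∨ C = max(0.388, 0.823) = 0.823
(A ∨ C) ∨ A = max(0.823, 0.388) = 0.823
B ∨ A = max(0.592, 0.388) = 0.592
¬B = 1 − 0.592 = 0.408
¬¬B = 1 − 0.408 = 0.592
(B ∨ A) ∨ ¬¬B = max(0.592, 0.592) = 0.592
((B ∨ A) ∨ ¬¬B) → A = min(1, 1 − 0.592 + 0.388) = min(1, 0.796) = 0.796
B → (((B ∨ A) ∨ ¬¬B) → A) = min(1, 1 − 0.592 + 0.796) = min(1, 1.204) = 1.000
((A ∨ C) ∨ A) ∨ (B → (((B ∨ A) ∨ ¬¬B) → A)) = max(0.823, 1.000) = 1.000
C → (((A ∨ C) ∨ A) ∨ (B → (((B ∨ A) ∨ ¬¬B) → A))) = min(1, 1 − 0.823 + 1.000) = min(1, 1.177) = 1.000
¬A = 1 − 0.388 = 0.612
(C → (((A ∨ C) ∨ A) ∨ (B → (((B ∨ A) ∨ ¬¬B) → A)))) → ¬A = min(1, 1 − 1.000 + 0.612) = min(1, 0.612) = 0.612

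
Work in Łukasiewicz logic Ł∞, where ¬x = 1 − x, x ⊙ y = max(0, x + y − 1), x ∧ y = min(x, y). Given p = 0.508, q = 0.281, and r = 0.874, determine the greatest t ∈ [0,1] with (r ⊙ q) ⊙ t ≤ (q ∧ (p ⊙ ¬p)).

r ⊙ q = max(0, 0.874 + 0.281 − 1) = max(0, 0.155) = 0.155
So the left factor is r ⊙ q = 0.155.
¬p = 1 − 0.508 = 0.492
p ⊙ ¬p = max(0, 0.508 + 0.492 − 1) = max(0, 0.000) = 0.000
q ∧ (p ⊙ ¬p) = min(0.281, 0.000) = 0.000
So the right-hand bound is q ∧ (p ⊙ ¬p) = 0.000.
The residuum of the Łukasiewicz t-norm gives the supremum: min(1, 1 − 0.155 + 0.000).
1 − 0.155 + 0.000 = 0.845, so t = min(1, 0.845) = 0.845.
Check: 0.155 ⊙ 0.845 = max(0, 0.000) = 0.000 ≤ 0.000.

0.845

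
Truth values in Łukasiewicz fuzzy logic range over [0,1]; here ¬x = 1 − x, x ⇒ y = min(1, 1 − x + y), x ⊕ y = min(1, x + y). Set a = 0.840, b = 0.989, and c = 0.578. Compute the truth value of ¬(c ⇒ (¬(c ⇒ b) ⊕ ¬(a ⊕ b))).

0.578

c ⇒ b = min(1, 1 − 0.578 + 0.989) = min(1, 1.411) = 1.000
¬(c ⇒ b) = 1 − 1.000 = 0.000
a ⊕ b = min(1, 0.840 + 0.989) = min(1, 1.829) = 1.000
¬(a ⊕ b) = 1 − 1.000 = 0.000
¬(c ⇒ b) ⊕ ¬(a ⊕ b) = min(1, 0.000 + 0.000) = min(1, 0.000) = 0.000
c ⇒ (¬(c ⇒ b) ⊕ ¬(a ⊕ b)) = min(1, 1 − 0.578 + 0.000) = min(1, 0.422) = 0.422
¬(c ⇒ (¬(c ⇒ b) ⊕ ¬(a ⊕ b))) = 1 − 0.422 = 0.578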